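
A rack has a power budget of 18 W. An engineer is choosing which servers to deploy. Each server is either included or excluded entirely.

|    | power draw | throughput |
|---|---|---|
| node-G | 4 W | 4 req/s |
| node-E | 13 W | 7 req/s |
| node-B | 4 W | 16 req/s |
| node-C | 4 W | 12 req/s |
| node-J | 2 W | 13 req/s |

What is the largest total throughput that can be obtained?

Allowing fractional choices, the relaxed optimum would be about 47.2, but servers are indivisible.
node-G + node-B + node-C + node-J: power draw 4 + 4 + 4 + 2 = 14 ≤ 18, throughput 4 + 16 + 12 + 13 = 45.
node-G + node-B + node-J: power draw 4 + 4 + 2 = 10 ≤ 18, throughput 4 + 16 + 13 = 33.
node-B + node-C + node-J: power draw 4 + 4 + 2 = 10 ≤ 18, throughput 16 + 12 + 13 = 41.
Best is node-G, node-B, node-C, and node-J with total throughput 45.

45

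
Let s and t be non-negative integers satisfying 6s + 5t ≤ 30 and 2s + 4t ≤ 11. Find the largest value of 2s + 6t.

14

The continuous relaxation peaks at (0, 2.75) with value 16.50; rounding to a feasible lattice point costs some objective.
(s,t)=(1,2): 6·1+5·2=16≤30, 2·1+4·2=10≤11, objective 14.
(s,t)=(0,2): 6·0+5·2=10≤30, 2·0+4·2=8≤11, objective 12.
(s,t)=(2,1): 6·2+5·1=17≤30, 2·2+4·1=8≤11, objective 10.
No feasible integer point exceeds 14.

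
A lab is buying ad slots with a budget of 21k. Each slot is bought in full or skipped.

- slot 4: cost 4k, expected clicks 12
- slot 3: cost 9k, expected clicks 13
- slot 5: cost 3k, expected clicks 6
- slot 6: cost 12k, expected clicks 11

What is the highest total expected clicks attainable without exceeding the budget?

31

Allowing fractional choices, the relaxed optimum would be about 35.6, but ad slots are indivisible.
slot 4 + slot 3 + slot 5: cost 4 + 9 + 3 = 16 ≤ 21, expected clicks 12 + 13 + 6 = 31.
slot 4 + slot 5 + slot 6: cost 4 + 3 + 12 = 19 ≤ 21, expected clicks 12 + 6 + 11 = 29.
slot 4 + slot 3: cost 4 + 9 = 13 ≤ 21, expected clicks 12 + 13 = 25.
Best is slot 4, slot 3, and slot 5 with total expected clicks 31.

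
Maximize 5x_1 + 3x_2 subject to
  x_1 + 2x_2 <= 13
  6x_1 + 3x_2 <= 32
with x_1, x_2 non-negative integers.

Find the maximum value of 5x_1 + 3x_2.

The continuous relaxation peaks at (2.78, 5.11) with value 29.22; rounding to a feasible lattice point costs some objective.
(x_1,x_2)=(3,4): 1·3+2·4=11≤13, 6·3+3·4=30≤32, objective 27.
(x_1,x_2)=(2,5): 1·2+2·5=12≤13, 6·2+3·5=27≤32, objective 25.
(x_1,x_2)=(3,3): 1·3+2·3=9≤13, 6·3+3·3=27≤32, objective 24.
The best lattice point is (3,4), giving 27.

27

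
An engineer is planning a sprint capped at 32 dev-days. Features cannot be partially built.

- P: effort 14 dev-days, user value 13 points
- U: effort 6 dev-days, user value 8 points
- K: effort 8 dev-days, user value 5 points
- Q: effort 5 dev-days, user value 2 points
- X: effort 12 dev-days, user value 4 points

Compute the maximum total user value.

26

P + U + K: effort 14 + 6 + 8 = 28 ≤ 32, user value 13 + 8 + 5 = 26.
P + U + X: effort 14 + 6 + 12 = 32 ≤ 32, user value 13 + 8 + 4 = 25.
P + U + Q: effort 14 + 6 + 5 = 25 ≤ 32, user value 13 + 8 + 2 = 23.
Best is P, U, and K with total user value 26.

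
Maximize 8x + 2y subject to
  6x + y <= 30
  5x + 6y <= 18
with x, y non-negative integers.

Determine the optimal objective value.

Relaxing integrality, the LP optimum is 28.80 at (x,y) = (3.6, 0), which is not an integer point.
(x,y)=(3,0): 6·3+1·0=18≤30, 5·3+6·0=15≤18, objective 24.
(x,y)=(2,1): 6·2+1·1=13≤30, 5·2+6·1=16≤18, objective 18.
(x,y)=(2,0): 6·2+1·0=12≤30, 5·2+6·0=10≤18, objective 16.
The best lattice point is (3,0), giving 24.

24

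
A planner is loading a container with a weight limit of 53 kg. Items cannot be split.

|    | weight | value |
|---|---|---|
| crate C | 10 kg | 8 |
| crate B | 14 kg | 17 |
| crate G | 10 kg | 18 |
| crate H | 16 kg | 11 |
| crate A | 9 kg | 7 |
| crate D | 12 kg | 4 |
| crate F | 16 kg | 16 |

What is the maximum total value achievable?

59

crate B + crate G + crate A + crate F: weight 14 + 10 + 9 + 16 = 49 ≤ 53, value 17 + 18 + 7 + 16 = 58.
crate C + crate B + crate G + crate F: weight 10 + 14 + 10 + 16 = 50 ≤ 53, value 8 + 17 + 18 + 16 = 59.
crate B + crate G + crate D + crate F: weight 14 + 10 + 12 + 16 = 52 ≤ 53, value 17 + 18 + 4 + 16 = 55.
Best is crate C, crate B, crate G, and crate F with total value 59.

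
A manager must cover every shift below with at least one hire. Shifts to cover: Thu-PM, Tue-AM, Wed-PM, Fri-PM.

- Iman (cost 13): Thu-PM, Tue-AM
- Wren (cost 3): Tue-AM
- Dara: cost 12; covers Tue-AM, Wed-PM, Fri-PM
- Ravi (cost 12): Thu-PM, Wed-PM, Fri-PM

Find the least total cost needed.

Choose Wren and Ravi: together they cover Thu-PM, Tue-AM, Wed-PM, Fri-PM — every shift.
Total cost: 3 + 12 = 15.
No cover costs less than 15.

15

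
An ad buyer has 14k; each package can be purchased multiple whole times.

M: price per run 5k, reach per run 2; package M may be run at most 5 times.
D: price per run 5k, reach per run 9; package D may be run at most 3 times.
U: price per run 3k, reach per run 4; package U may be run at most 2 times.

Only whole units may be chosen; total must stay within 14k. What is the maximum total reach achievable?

D has the best ratio (9/5); taking only D gives at most 2×9 = 18 (stopped by the price limit).
Mixing does better — 2×D and 1×U: price 13 ≤ 14, reach 2·9 + 1·4 = 22.

22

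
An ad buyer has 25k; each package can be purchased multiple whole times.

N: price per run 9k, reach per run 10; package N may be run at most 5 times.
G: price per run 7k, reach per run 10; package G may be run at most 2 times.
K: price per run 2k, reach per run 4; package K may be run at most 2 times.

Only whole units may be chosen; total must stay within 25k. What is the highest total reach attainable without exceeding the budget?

Take 1×N, 2×G, and 1×K: price 25 ≤ 25, reach 1·10 + 2·10 + 1·4 = 34.
No other integer combination yields more.

34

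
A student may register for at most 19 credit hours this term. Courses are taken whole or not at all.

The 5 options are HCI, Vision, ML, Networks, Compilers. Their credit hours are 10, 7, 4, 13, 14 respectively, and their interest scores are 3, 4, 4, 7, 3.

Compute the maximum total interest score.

Take ML and Networks: credit hours 4 + 13 = 17 ≤ 19, interest score 4 + 7 = 11.
No other feasible combination does better.

11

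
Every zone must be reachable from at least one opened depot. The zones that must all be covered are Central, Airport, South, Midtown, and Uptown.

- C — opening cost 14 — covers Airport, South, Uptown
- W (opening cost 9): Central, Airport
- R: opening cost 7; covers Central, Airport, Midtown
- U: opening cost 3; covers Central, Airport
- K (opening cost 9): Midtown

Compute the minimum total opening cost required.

The greedy cost-per-new-zone heuristic would pick U, C, and R for 24, but a cheaper cover exists.
Choose C and R: together they cover Central, Airport, South, Midtown, Uptown — every zone.
Total opening cost: 14 + 7 = 21.
No cover costs less than 21.

21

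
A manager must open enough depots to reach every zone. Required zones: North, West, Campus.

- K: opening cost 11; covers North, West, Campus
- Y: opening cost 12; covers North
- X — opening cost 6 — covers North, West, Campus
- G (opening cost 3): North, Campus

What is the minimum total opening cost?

6

The greedy cost-per-new-zone heuristic would pick G and X for 9, but a cheaper cover exists.
X alone covers North, West, Campus — every zone.
Total opening cost: 6.
No cover costs less than 6.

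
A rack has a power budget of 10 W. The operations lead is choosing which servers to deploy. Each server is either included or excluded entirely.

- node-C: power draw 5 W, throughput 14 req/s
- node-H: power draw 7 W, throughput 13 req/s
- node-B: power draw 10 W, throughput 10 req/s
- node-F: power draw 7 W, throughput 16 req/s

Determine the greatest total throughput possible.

16

node-H: power draw 7 ≤ 10, throughput 13.
node-F: power draw 7 ≤ 10, throughput 16.
node-C: power draw 5 ≤ 10, throughput 14.
Best is node-F with total throughput 16.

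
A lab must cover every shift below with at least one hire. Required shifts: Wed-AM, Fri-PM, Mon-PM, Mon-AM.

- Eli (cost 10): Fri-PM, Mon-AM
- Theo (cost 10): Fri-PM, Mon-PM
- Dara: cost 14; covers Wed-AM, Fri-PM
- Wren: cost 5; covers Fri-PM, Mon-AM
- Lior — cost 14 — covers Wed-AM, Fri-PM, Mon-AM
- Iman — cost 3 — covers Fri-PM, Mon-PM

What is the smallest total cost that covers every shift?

17

This is a weighted set-cover instance.
The greedy cost-per-new-shift heuristic would pick Iman, Wren, and Dara for 22, but a cheaper cover exists.
Choose Lior and Iman: together they cover Wed-AM, Fri-PM, Mon-PM, Mon-AM — every shift.
Total cost: 14 + 3 = 17.
No cover costs less than 17.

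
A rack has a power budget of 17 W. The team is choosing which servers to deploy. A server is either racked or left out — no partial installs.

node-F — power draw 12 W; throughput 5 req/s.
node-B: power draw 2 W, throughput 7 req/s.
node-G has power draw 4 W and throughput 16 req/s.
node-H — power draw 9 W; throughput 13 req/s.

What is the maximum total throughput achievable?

36

Take node-B, node-G, and node-H: power draw 2 + 4 + 9 = 15 ≤ 17, throughput 7 + 16 + 13 = 36.
No other feasible combination does better.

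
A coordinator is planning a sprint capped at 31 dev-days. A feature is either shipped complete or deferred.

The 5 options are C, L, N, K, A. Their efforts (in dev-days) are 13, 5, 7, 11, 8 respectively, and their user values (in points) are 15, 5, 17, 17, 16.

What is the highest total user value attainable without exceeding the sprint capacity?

Allowing fractional choices, the relaxed optimum would be about 55.8, but features are indivisible.
N + K + A: effort 7 + 11 + 8 = 26 ≤ 31, user value 17 + 17 + 16 = 50.
L + N + K + A: effort 5 + 7 + 11 + 8 = 31 ≤ 31, user value 5 + 17 + 17 + 16 = 55.
C + N + K: effort 13 + 7 + 11 = 31 ≤ 31, user value 15 + 17 + 17 = 49.
Best is L, N, K, and A with total user value 55.

55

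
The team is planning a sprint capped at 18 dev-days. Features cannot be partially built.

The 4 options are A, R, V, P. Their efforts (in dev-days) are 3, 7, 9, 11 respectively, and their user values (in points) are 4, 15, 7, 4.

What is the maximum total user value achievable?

22

Take R and V: effort 7 + 9 = 16 ≤ 18, user value 15 + 7 = 22.
No other feasible combination does better.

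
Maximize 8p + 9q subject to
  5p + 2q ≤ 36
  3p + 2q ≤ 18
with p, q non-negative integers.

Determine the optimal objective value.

(p,q)=(0,9): 5·0+2·9=18≤36, 3·0+2·9=18≤18, objective 81.
(p,q)=(0,8): 5·0+2·8=16≤36, 3·0+2·8=16≤18, objective 72.
The best lattice point is (0,9), giving 81.

81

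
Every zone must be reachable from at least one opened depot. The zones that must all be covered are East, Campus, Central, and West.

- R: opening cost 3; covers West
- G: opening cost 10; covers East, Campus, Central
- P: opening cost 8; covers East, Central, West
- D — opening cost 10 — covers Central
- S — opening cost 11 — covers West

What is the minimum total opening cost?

The greedy cost-per-new-zone heuristic would pick P and G for 18, but a cheaper cover exists.
Choose R and G: together they cover East, Campus, Central, West — every zone.
Total opening cost: 3 + 10 = 13.
No cover costs less than 13.

13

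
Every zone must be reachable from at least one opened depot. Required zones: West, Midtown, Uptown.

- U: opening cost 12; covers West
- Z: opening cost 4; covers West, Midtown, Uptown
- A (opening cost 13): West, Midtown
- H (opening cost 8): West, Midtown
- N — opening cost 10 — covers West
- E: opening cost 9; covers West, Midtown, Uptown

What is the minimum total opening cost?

Z alone covers West, Midtown, Uptown — every zone.
Total opening cost: 4.
No cover costs less than 4.

4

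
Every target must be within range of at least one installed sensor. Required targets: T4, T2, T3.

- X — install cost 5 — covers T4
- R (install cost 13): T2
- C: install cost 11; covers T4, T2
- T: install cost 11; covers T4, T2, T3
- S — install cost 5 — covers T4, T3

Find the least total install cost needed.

11

This is a weighted set-cover instance.
The greedy cost-per-new-target heuristic would pick S and C for 16, but a cheaper cover exists.
T alone covers T4, T2, T3 — every target.
Total install cost: 11.
No cover costs less than 11.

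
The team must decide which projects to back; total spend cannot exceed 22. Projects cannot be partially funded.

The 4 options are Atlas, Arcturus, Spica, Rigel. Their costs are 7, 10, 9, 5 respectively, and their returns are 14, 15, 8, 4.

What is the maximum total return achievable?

33

Allowing fractional choices, the relaxed optimum would be about 33.4, but projects are indivisible.
Atlas + Arcturus: cost 7 + 10 = 17 ≤ 22, return 14 + 15 = 29.
Atlas + Arcturus + Rigel: cost 7 + 10 + 5 = 22 ≤ 22, return 14 + 15 + 4 = 33.
Atlas + Spica + Rigel: cost 7 + 9 + 5 = 21 ≤ 22, return 14 + 8 + 4 = 26.
Best is Atlas, Arcturus, and Rigel with total return 33.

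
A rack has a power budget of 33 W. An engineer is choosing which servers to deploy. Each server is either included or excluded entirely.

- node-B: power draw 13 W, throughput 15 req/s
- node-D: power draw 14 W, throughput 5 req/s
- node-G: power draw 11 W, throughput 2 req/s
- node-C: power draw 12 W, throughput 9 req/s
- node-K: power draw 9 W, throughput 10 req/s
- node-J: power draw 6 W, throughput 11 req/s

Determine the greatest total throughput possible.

36

This is a 0-1 knapsack instance.
Take node-B, node-K, and node-J: power draw 13 + 9 + 6 = 28 ≤ 33, throughput 15 + 10 + 11 = 36.
No other feasible combination does better.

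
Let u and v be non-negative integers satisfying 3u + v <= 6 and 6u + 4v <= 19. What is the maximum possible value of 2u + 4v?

16

The continuous relaxation peaks at (0, 4.75) with value 19.00; rounding to a feasible lattice point costs some objective.
(u,v)=(0,4) is feasible, giving 16.
(u,v)=(1,3) is feasible, giving 14.
(u,v)=(0,3) is feasible, giving 12.
The best lattice point is (0,4), giving 16.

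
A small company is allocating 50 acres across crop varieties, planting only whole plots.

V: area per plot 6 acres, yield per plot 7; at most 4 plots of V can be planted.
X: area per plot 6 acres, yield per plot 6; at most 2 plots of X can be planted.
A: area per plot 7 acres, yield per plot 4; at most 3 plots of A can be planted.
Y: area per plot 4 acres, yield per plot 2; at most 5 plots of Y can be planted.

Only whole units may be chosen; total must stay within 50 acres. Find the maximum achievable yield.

48

V has the best ratio (7/6); taking only V gives at most 4×7 = 28 (stopped by the supply cap of 4).
Mixing does better — 4×V, 2×X, and 2×A: area 50 ≤ 50, yield 4·7 + 2·6 + 2·4 = 48.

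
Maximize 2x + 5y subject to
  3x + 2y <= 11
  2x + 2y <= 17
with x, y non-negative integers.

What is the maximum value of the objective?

25

(x,y)=(0,5): 3·0+2·5=10≤11, 2·0+2·5=10≤17, objective 25.
(x,y)=(1,4): 3·1+2·4=11≤11, 2·1+2·4=10≤17, objective 22.
(x,y)=(0,4): 3·0+2·4=8≤11, 2·0+2·4=8≤17, objective 20.
The best lattice point is (0,5), giving 25.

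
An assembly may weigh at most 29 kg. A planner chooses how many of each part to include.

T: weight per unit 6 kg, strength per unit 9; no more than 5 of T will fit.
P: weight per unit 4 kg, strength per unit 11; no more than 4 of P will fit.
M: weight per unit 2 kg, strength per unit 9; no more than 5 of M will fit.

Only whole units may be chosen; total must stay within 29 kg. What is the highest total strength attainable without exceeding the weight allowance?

89

M has the best ratio (9/2); taking only M gives at most 5×9 = 45 (stopped by the supply cap of 5).
Mixing does better — 4×P and 5×M: weight 26 ≤ 29, strength 4·11 + 5·9 = 89.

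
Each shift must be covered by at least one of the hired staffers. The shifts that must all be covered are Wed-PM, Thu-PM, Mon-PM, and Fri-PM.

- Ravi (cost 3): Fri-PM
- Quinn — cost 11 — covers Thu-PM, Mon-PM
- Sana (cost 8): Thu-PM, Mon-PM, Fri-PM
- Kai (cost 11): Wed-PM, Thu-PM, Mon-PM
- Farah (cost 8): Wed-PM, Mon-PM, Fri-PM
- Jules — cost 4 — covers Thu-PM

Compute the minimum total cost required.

12

The greedy cost-per-new-shift heuristic would pick Sana and Farah for 16, but a cheaper cover exists.
Choose Farah and Jules: together they cover Wed-PM, Thu-PM, Mon-PM, Fri-PM — every shift.
Total cost: 8 + 4 = 12.
No cover costs less than 12.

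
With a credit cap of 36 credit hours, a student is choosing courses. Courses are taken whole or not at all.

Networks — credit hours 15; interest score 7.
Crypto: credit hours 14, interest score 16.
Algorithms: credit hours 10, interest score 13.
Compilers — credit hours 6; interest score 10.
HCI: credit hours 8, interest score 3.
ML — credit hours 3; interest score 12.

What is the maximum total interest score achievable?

Take Crypto, Algorithms, Compilers, and ML: credit hours 14 + 10 + 6 + 3 = 33 ≤ 36, interest score 16 + 13 + 10 + 12 = 51.
No other feasible combination does better.

51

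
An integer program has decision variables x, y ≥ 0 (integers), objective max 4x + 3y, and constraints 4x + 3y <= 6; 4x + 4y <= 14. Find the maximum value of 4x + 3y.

(x,y)=(0,2): 4·0+3·2=6≤6, 4·0+4·2=8≤14, objective 6.
(x,y)=(0,1): 4·0+3·1=3≤6, 4·0+4·1=4≤14, objective 3.
The best lattice point is (0,2), giving 6.

6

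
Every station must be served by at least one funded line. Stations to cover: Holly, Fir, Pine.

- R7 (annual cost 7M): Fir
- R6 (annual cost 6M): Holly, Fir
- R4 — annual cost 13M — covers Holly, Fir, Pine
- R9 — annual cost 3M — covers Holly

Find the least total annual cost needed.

R4 alone covers Holly, Fir, Pine — every station.
Total annual cost: 13.

13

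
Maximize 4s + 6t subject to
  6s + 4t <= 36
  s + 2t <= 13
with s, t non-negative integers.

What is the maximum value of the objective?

Relaxing integrality, the LP optimum is 41.50 at (s,t) = (2.5, 5.25), which is not an integer point.
(s,t)=(1,6): 6·1+4·6=30≤36, 1·1+2·6=13≤13, objective 40.
(s,t)=(2,5): 6·2+4·5=32≤36, 1·2+2·5=12≤13, objective 38.
The best lattice point is (1,6), giving 40.

40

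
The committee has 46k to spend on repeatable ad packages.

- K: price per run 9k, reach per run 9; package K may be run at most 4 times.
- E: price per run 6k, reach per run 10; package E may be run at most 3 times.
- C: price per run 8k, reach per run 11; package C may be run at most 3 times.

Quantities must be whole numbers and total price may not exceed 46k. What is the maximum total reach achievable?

63

1×K, 2×E, and 3×C: price 45 ≤ 46, reach 1·9 + 2·10 + 3·11 = 62.
3×E and 3×C: price 42 ≤ 46, reach 3·10 + 3·11 = 63.
Best is 63.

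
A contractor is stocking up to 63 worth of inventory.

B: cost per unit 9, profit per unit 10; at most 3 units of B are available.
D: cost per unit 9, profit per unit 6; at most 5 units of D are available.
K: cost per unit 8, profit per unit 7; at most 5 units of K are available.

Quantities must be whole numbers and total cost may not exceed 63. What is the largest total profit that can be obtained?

B has the best ratio (10/9); taking only B gives at most 3×10 = 30 (stopped by the supply cap of 3).
Mixing does better — 3×B and 4×K: cost 59 ≤ 63, profit 3·10 + 4·7 = 58.

58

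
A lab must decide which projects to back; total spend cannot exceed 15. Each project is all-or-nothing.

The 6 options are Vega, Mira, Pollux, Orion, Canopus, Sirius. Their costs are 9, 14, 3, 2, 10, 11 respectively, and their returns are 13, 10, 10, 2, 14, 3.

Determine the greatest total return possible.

26

Allowing fractional choices, the relaxed optimum would be about 27.2, but projects are indivisible.
Pollux + Orion + Canopus: cost 3 + 2 + 10 = 15 ≤ 15, return 10 + 2 + 14 = 26.
Vega + Pollux + Orion: cost 9 + 3 + 2 = 14 ≤ 15, return 13 + 10 + 2 = 25.
Best is Pollux, Orion, and Canopus with total return 26.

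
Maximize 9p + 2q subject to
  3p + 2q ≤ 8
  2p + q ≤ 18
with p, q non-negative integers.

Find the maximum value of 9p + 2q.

The continuous relaxation peaks at (2.67, 0) with value 24.00; rounding to a feasible lattice point costs some objective.
(p,q)=(2,1): 3·2+2·1=8≤8, 2·2+1·1=5≤18, objective 20.
(p,q)=(2,0): 3·2+2·0=6≤8, 2·2+1·0=4≤18, objective 18.
(p,q)=(1,2): 3·1+2·2=7≤8, 2·1+1·2=4≤18, objective 13.
The best lattice point is (2,1), giving 20.

20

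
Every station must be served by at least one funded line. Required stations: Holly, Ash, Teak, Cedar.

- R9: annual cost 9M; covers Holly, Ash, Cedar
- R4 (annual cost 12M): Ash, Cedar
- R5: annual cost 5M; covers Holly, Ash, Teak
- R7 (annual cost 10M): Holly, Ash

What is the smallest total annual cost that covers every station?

Choose R9 and R5: together they cover Holly, Ash, Teak, Cedar — every station.
Total annual cost: 9 + 5 = 14.
No cover costs less than 14.

14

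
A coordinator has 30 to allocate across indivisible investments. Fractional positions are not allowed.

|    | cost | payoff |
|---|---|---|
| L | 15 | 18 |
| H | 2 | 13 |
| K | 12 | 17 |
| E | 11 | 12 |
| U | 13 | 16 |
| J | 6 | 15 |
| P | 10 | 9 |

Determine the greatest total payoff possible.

H + K + J + P: cost 2 + 12 + 6 + 10 = 30 ≤ 30, payoff 13 + 17 + 15 + 9 = 54.
L + H + K: cost 15 + 2 + 12 = 29 ≤ 30, payoff 18 + 13 + 17 = 48.
H + E + J + P: cost 2 + 11 + 6 + 10 = 29 ≤ 30, payoff 13 + 12 + 15 + 9 = 49.
Best is H, K, J, and P with total payoff 54.

54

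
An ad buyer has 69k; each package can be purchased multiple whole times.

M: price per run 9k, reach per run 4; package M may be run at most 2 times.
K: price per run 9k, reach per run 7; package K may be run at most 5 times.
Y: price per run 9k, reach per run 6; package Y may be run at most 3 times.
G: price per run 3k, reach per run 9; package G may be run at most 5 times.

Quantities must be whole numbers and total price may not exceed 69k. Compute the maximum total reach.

This is a bounded integer knapsack.
G has the best ratio (9/3); taking only G gives at most 5×9 = 45 (stopped by the supply cap of 5).
Mixing does better — 5×K, 1×Y, and 5×G: price 69 ≤ 69, reach 5·7 + 1·6 + 5·9 = 86.

86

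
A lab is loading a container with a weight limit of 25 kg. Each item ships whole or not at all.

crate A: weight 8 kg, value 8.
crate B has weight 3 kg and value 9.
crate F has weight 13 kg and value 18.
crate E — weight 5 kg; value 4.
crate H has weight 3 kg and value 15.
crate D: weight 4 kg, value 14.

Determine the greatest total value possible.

56

Allowing fractional choices, the relaxed optimum would be about 58.0, but items are indivisible.
crate B + crate F + crate H + crate D: weight 3 + 13 + 3 + 4 = 23 ≤ 25, value 9 + 18 + 15 + 14 = 56.
crate F + crate E + crate H + crate D: weight 13 + 5 + 3 + 4 = 25 ≤ 25, value 18 + 4 + 15 + 14 = 51.
Best is crate B, crate F, crate H, and crate D with total value 56.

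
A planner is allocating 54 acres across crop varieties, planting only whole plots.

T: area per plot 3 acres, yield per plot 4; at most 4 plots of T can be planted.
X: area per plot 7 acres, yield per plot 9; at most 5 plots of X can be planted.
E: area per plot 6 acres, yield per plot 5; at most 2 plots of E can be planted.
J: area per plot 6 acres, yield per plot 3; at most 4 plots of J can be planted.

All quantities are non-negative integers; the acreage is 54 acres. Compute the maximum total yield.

4×T, 5×X, and 1×E: area 53 ≤ 54, yield 4·4 + 5·9 + 1·5 = 66.
4×T, 5×X, and 1×J: area 53 ≤ 54, yield 4·4 + 5·9 + 1·3 = 64.
Best is 66.

66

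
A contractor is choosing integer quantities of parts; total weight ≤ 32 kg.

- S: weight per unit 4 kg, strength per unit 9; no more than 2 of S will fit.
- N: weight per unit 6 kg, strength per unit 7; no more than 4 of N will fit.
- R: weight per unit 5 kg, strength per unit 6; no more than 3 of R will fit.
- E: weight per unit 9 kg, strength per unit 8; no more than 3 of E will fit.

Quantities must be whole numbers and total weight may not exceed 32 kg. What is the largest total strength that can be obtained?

S has the best ratio (9/4); taking only S gives at most 2×9 = 18 (stopped by the supply cap of 2).
Mixing does better — 2×S and 4×N: weight 32 ≤ 32, strength 2·9 + 4·7 = 46.

46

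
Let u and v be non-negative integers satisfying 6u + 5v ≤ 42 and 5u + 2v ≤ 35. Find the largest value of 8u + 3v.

(u,v)=(7,0): 6·7+5·0=42≤42, 5·7+2·0=35≤35, objective 56.
(u,v)=(6,1): 6·6+5·1=41≤42, 5·6+2·1=32≤35, objective 51.
Maximum is 56 at (u,v)=(7,0).

56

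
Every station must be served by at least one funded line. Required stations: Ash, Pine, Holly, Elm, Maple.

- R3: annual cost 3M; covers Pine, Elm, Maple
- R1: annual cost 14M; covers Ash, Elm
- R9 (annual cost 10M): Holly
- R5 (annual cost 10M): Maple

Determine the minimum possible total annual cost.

Choose R3, R1, and R9: together they cover Ash, Pine, Holly, Elm, Maple — every station.
Total annual cost: 3 + 14 + 10 = 27.

27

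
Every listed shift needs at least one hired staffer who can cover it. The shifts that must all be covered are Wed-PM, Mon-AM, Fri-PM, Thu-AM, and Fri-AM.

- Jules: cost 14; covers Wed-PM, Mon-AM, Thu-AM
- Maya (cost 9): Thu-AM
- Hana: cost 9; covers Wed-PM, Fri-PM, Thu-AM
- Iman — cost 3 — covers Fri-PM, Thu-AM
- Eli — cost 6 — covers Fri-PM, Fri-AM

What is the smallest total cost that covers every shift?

The greedy cost-per-new-shift heuristic would pick Iman, Eli, and Jules for 23, but a cheaper cover exists.
Choose Jules and Eli: together they cover Wed-PM, Mon-AM, Fri-PM, Thu-AM, Fri-AM — every shift.
Total cost: 14 + 6 = 20.
No cover costs less than 20.

20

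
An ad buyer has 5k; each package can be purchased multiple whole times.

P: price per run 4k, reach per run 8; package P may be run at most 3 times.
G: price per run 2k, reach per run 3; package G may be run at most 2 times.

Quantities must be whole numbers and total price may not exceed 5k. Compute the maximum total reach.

P has the best ratio (8/4); taking only P gives at most 1×8 = 8 (stopped by the price limit).
Optimal: 1×P: price 4 ≤ 5, reach 1·8 = 8.

8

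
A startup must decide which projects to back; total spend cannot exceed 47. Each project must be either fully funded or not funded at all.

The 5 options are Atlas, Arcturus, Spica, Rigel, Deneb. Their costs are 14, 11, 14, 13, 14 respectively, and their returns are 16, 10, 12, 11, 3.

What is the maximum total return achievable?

39

Atlas + Arcturus + Spica: cost 14 + 11 + 14 = 39 ≤ 47, return 16 + 10 + 12 = 38.
Atlas + Spica + Rigel: cost 14 + 14 + 13 = 41 ≤ 47, return 16 + 12 + 11 = 39.
Atlas + Arcturus + Rigel: cost 14 + 11 + 13 = 38 ≤ 47, return 16 + 10 + 11 = 37.
Best is Atlas, Spica, and Rigel with total return 39.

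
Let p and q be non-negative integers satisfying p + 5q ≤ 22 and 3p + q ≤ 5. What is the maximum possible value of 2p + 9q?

36

(p,q)=(0,4): 1·0+5·4=20≤22, 3·0+1·4=4≤5, objective 36.
(p,q)=(0,3): 1·0+5·3=15≤22, 3·0+1·3=3≤5, objective 27.
Maximum is 36 at (p,q)=(0,4).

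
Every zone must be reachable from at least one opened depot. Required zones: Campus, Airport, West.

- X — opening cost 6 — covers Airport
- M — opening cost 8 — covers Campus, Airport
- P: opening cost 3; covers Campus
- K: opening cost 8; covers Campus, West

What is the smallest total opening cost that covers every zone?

14

This is a weighted set-cover instance.
The greedy cost-per-new-zone heuristic would pick P, X, and K for 17, but a cheaper cover exists.
Choose X and K: together they cover Campus, Airport, West — every zone.
Total opening cost: 6 + 8 = 14.
No cover costs less than 14.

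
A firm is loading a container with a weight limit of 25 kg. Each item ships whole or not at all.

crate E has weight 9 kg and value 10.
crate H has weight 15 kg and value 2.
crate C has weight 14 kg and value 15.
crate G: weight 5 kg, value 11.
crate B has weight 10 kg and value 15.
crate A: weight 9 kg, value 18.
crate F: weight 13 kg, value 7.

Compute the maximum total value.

Allowing fractional choices, the relaxed optimum would be about 45.1, but items are indivisible.
crate E + crate G + crate B: weight 9 + 5 + 10 = 24 ≤ 25, value 10 + 11 + 15 = 36.
crate E + crate G + crate A: weight 9 + 5 + 9 = 23 ≤ 25, value 10 + 11 + 18 = 39.
crate G + crate B + crate A: weight 5 + 10 + 9 = 24 ≤ 25, value 11 + 15 + 18 = 44.
Best is crate G, crate B, and crate A with total value 44.

44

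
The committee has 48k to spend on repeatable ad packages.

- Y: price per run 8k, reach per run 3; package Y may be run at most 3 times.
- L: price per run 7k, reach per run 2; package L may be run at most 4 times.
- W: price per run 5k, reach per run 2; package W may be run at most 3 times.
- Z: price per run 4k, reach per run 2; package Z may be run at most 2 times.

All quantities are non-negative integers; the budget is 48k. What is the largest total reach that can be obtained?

This is a bounded integer knapsack.
3×Y, 3×W, and 2×Z: price 47 ≤ 48, reach 3·3 + 3·2 + 2·2 = 19.
2×Y, 1×L, 3×W, and 2×Z: price 46 ≤ 48, reach 2·3 + 1·2 + 3·2 + 2·2 = 18.
Best is 19.

19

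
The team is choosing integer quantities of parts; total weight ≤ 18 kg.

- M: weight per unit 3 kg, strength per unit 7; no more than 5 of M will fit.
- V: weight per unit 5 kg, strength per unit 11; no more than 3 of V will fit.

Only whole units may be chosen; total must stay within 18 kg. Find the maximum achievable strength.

M has the best ratio (7/3); taking only M gives at most 5×7 = 35 (stopped by the supply cap of 5).
Mixing does better — 1×M and 3×V: weight 18 ≤ 18, strength 1·7 + 3·11 = 40.

40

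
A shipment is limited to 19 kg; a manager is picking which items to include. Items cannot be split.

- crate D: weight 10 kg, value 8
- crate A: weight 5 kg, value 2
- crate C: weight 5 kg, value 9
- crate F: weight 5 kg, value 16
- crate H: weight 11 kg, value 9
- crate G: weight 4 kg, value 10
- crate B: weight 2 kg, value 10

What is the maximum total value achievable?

crate A + crate C + crate F + crate B: weight 5 + 5 + 5 + 2 = 17 ≤ 19, value 2 + 9 + 16 + 10 = 37.
crate A + crate F + crate G + crate B: weight 5 + 5 + 4 + 2 = 16 ≤ 19, value 2 + 16 + 10 + 10 = 38.
crate C + crate F + crate G + crate B: weight 5 + 5 + 4 + 2 = 16 ≤ 19, value 9 + 16 + 10 + 10 = 45.
Best is crate C, crate F, crate G, and crate B with total value 45.

45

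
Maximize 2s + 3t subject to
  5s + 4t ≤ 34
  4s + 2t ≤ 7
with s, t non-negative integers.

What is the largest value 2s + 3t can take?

9

The continuous relaxation peaks at (0, 3.5) with value 10.50; rounding to a feasible lattice point costs some objective.
(s,t)=(0,3): 5·0+4·3=12≤34, 4·0+2·3=6≤7, objective 9.
(s,t)=(0,2): 5·0+4·2=8≤34, 4·0+2·2=4≤7, objective 6.
Maximum is 9 at (s,t)=(0,3).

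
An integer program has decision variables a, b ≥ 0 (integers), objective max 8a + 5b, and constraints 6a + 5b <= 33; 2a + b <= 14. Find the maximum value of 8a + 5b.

Relaxing integrality, the LP optimum is 44.00 at (a,b) = (5.5, 0), which is not an integer point.
(a,b)=(5,0): 6·5+5·0=30≤33, 2·5+1·0=10≤14, objective 40.
(a,b)=(4,1): 6·4+5·1=29≤33, 2·4+1·1=9≤14, objective 37.
(a,b)=(4,0): 6·4+5·0=24≤33, 2·4+1·0=8≤14, objective 32.
No feasible integer point exceeds 40.

40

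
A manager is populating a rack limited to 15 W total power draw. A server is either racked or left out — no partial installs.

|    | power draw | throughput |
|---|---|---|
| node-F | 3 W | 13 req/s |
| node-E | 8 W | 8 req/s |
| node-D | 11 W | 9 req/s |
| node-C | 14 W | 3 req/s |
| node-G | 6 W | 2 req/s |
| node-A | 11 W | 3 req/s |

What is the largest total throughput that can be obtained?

Treat it as a binary knapsack problem.
Allowing fractional choices, the relaxed optimum would be about 24.3, but servers are indivisible.
node-F + node-A: power draw 3 + 11 = 14 ≤ 15, throughput 13 + 3 = 16.
node-F + node-D: power draw 3 + 11 = 14 ≤ 15, throughput 13 + 9 = 22.
node-F + node-E: power draw 3 + 8 = 11 ≤ 15, throughput 13 + 8 = 21.
Best is node-F and node-D with total throughput 22.

22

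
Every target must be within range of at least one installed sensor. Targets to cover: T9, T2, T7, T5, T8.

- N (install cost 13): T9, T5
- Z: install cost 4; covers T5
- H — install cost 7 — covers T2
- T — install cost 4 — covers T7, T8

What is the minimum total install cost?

The greedy cost-per-new-target heuristic would pick T, Z, H, and N for 28, but a cheaper cover exists.
Choose N, H, and T: together they cover T9, T2, T7, T5, T8 — every target.
Total install cost: 13 + 7 + 4 = 24.
No cover costs less than 24.

24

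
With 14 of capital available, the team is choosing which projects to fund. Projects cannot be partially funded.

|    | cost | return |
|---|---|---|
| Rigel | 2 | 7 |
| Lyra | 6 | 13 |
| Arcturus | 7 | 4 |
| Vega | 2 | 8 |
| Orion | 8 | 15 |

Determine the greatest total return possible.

Rigel + Vega + Orion: cost 2 + 2 + 8 = 12 ≤ 14, return 7 + 8 + 15 = 30.
Rigel + Lyra + Vega: cost 2 + 6 + 2 = 10 ≤ 14, return 7 + 13 + 8 = 28.
Best is Rigel, Vega, and Orion with total return 30.

30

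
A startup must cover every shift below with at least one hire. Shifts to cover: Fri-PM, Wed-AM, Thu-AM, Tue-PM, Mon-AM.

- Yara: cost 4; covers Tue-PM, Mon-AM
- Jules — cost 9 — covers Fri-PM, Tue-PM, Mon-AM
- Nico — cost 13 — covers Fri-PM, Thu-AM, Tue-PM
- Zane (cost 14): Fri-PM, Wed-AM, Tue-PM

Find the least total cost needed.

31

Choose Yara, Nico, and Zane: together they cover Fri-PM, Wed-AM, Thu-AM, Tue-PM, Mon-AM — every shift.
Total cost: 4 + 13 + 14 = 31.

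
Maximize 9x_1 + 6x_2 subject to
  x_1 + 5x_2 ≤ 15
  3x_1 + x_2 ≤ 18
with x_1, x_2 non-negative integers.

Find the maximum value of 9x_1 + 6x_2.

57

(x_1,x_2)=(5,2): 1·5+5·2=15≤15, 3·5+1·2=17≤18, objective 57.
(x_1,x_2)=(6,0): 1·6+5·0=6≤15, 3·6+1·0=18≤18, objective 54.
(x_1,x_2)=(5,1): 1·5+5·1=10≤15, 3·5+1·1=16≤18, objective 51.
(x_1,x_2)=(4,2): 1·4+5·2=14≤15, 3·4+1·2=14≤18, objective 48.
No feasible integer point exceeds 57.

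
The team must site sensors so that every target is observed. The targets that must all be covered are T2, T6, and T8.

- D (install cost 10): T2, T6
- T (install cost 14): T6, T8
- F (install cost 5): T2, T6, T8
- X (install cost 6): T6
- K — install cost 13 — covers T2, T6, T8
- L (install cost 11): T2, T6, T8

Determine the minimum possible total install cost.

5

F alone covers T2, T6, T8 — every target.
Total install cost: 5.
No cover costs less than 5.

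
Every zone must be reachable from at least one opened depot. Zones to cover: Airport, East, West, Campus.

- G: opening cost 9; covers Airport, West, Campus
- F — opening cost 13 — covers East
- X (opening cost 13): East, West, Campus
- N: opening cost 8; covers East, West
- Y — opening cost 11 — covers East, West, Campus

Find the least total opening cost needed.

17

Choose G and N: together they cover Airport, East, West, Campus — every zone.
Total opening cost: 9 + 8 = 17.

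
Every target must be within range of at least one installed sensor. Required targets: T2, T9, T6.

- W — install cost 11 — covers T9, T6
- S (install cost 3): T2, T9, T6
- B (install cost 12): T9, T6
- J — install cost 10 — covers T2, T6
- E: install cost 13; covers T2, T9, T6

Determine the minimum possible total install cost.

S alone covers T2, T9, T6 — every target.
Total install cost: 3.
No cover costs less than 3.

3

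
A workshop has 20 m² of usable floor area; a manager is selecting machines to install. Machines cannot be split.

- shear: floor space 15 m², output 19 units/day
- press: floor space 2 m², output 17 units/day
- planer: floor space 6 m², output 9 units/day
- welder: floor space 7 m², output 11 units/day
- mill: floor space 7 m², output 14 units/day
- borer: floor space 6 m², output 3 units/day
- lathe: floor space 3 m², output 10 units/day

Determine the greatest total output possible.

52

This is a 0-1 knapsack instance.
Allowing fractional choices, the relaxed optimum would be about 53.5, but machines are indivisible.
press + planer + mill + lathe: floor space 2 + 6 + 7 + 3 = 18 ≤ 20, output 17 + 9 + 14 + 10 = 50.
press + planer + welder + lathe: floor space 2 + 6 + 7 + 3 = 18 ≤ 20, output 17 + 9 + 11 + 10 = 47.
press + welder + mill + lathe: floor space 2 + 7 + 7 + 3 = 19 ≤ 20, output 17 + 11 + 14 + 10 = 52.
Best is press, welder, mill, and lathe with total output 52.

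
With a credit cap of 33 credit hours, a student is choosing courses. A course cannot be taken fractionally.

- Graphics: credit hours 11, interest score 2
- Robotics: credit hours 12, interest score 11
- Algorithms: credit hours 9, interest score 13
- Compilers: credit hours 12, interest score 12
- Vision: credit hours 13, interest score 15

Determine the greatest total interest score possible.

36

This is an integer program with binary decision variables.
Algorithms + Vision: credit hours 9 + 13 = 22 ≤ 33, interest score 13 + 15 = 28.
Graphics + Algorithms + Vision: credit hours 11 + 9 + 13 = 33 ≤ 33, interest score 2 + 13 + 15 = 30.
Robotics + Algorithms + Compilers: credit hours 12 + 9 + 12 = 33 ≤ 33, interest score 11 + 13 + 12 = 36.
Best is Robotics, Algorithms, and Compilers with total interest score 36.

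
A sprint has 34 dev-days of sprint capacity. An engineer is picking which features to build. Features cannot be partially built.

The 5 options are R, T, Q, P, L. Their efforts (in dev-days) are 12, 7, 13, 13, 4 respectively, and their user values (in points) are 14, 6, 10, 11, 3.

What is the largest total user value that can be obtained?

31

R + T + P: effort 12 + 7 + 13 = 32 ≤ 34, user value 14 + 6 + 11 = 31.
R + T + Q: effort 12 + 7 + 13 = 32 ≤ 34, user value 14 + 6 + 10 = 30.
Best is R, T, and P with total user value 31.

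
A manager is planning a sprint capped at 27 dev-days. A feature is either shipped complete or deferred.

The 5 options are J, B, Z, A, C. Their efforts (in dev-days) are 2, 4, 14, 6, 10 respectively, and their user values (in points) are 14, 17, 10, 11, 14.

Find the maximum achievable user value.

56

Allowing fractional choices, the relaxed optimum would be about 59.6, but features are indivisible.
J + B + Z + A: effort 2 + 4 + 14 + 6 = 26 ≤ 27, user value 14 + 17 + 10 + 11 = 52.
J + B + A + C: effort 2 + 4 + 6 + 10 = 22 ≤ 27, user value 14 + 17 + 11 + 14 = 56.
Best is J, B, A, and C with total user value 56.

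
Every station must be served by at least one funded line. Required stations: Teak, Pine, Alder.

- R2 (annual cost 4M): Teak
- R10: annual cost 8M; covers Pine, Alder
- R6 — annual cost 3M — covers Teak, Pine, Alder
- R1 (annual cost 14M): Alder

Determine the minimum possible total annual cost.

R6 alone covers Teak, Pine, Alder — every station.
Total annual cost: 3.

3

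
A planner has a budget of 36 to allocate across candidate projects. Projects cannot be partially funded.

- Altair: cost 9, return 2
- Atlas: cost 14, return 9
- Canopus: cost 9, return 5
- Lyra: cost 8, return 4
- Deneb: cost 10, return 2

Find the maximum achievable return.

Treat it as a binary knapsack problem.
Allowing fractional choices, the relaxed optimum would be about 19.1, but projects are indivisible.
Atlas + Canopus + Lyra: cost 14 + 9 + 8 = 31 ≤ 36, return 9 + 5 + 4 = 18.
Altair + Atlas + Canopus: cost 9 + 14 + 9 = 32 ≤ 36, return 2 + 9 + 5 = 16.
Best is Atlas, Canopus, and Lyra with total return 18.

18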